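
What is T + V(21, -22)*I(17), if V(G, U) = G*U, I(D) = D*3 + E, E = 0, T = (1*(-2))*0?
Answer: -23562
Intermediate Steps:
T = 0 (T = -2*0 = 0)
I(D) = 3*D (I(D) = D*3 + 0 = 3*D + 0 = 3*D)
T + V(21, -22)*I(17) = 0 + (21*(-22))*(3*17) = 0 - 462*51 = 0 - 23562 = -23562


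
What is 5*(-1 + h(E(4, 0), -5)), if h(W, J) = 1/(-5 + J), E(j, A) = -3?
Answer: -11/2 ≈ -5.5000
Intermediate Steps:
5*(-1 + h(E(4, 0), -5)) = 5*(-1 + 1/(-5 - 5)) = 5*(-1 + 1/(-10)) = 5*(-1 - ⅒) = 5*(-11/10) = -11/2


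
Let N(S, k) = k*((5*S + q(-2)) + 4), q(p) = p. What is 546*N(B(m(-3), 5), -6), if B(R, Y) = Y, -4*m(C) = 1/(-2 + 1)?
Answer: -88452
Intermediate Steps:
m(C) = ¼ (m(C) = -1/(4*(-2 + 1)) = -¼/(-1) = -¼*(-1) = ¼)
N(S, k) = k*(2 + 5*S) (N(S, k) = k*((5*S - 2) + 4) = k*((-2 + 5*S) + 4) = k*(2 + 5*S))
546*N(B(m(-3), 5), -6) = 546*(-6*(2 + 5*5)) = 546*(-6*(2 + 25)) = 546*(-6*27) = 546*(-162) = -88452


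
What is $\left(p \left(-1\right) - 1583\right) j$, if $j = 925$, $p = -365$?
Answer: $-1126650$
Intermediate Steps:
$\left(p \left(-1\right) - 1583\right) j = \left(\left(-365\right) \left(-1\right) - 1583\right) 925 = \left(365 - 1583\right) 925 = \left(-1218\right) 925 = -1126650$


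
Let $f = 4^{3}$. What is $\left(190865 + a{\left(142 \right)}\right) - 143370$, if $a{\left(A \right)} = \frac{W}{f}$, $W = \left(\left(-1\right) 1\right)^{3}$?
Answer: $\frac{3039679}{64} \approx 47495.0$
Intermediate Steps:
$f = 64$
$W = -1$ ($W = \left(-1\right)^{3} = -1$)
$a{\left(A \right)} = - \frac{1}{64}$
$\left(190865 + a{\left(142 \right)}\right) - 143370 = \left(190865 - \frac{1}{64}\right) - 143370 = \frac{12215359}{64} - 143370 = \frac{3039679}{64}$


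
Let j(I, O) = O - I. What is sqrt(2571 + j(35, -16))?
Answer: 6*sqrt(70) ≈ 50.200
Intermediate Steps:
sqrt(2571 + j(35, -16)) = sqrt(2571 + (-16 - 1*35)) = sqrt(2571 + (-16 - 35)) = sqrt(2571 - 51) = sqrt(2520) = 6*sqrt(70)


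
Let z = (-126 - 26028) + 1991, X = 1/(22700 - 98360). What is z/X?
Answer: 1828172580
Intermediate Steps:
X = -1/75660 (X = 1/(-75660) = -1/75660 ≈ -1.3217e-5)
z = -24163 (z = -26154 + 1991 = -24163)
z/X = -24163/(-1/75660) = -24163*(-75660) = 1828172580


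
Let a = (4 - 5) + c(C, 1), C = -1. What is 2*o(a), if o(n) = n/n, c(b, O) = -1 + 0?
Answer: 2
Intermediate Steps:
c(b, O) = -1
a = -2 (a = (4 - 5) - 1 = -1 - 1 = -2)
o(n) = 1
2*o(a) = 2*1 = 2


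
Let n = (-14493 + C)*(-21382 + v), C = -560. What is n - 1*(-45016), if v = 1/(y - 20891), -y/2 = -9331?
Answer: 717533531051/2229 ≈ 3.2191e+8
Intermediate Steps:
y = 18662 (y = -2*(-9331) = 18662)
v = -1/2229 (v = 1/(18662 - 20891) = 1/(-2229) = -1/2229 ≈ -0.00044863)
n = 717433190387/2229 (n = (-14493 - 560)*(-21382 - 1/2229) = -15053*(-47660479/2229) = 717433190387/2229 ≈ 3.2186e+8)
n - 1*(-45016) = 717433190387/2229 - 1*(-45016) = 717433190387/2229 + 45016 = 717533531051/2229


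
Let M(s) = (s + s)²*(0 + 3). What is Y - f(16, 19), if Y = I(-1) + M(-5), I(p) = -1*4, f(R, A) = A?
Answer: 277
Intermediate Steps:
I(p) = -4
M(s) = 12*s² (M(s) = (2*s)²*3 = (4*s²)*3 = 12*s²)
Y = 296 (Y = -4 + 12*(-5)² = -4 + 12*25 = -4 + 300 = 296)
Y - f(16, 19) = 296 - 1*19 = 296 - 19 = 277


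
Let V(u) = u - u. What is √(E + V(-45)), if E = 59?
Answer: √59 ≈ 7.6811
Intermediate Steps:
V(u) = 0
√(E + V(-45)) = √(59 + 0) = √59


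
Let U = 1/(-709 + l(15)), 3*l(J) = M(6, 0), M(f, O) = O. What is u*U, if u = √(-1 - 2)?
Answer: -I*√3/709 ≈ -0.0024429*I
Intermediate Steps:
l(J) = 0 (l(J) = (⅓)*0 = 0)
U = -1/709 (U = 1/(-709 + 0) = 1/(-709) = -1/709 ≈ -0.0014104)
u = I*√3 (u = √(-3) = I*√3 ≈ 1.732*I)
u*U = (I*√3)*(-1/709) = -I*√3/709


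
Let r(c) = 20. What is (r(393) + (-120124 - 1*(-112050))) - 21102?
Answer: -29156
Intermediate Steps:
(r(393) + (-120124 - 1*(-112050))) - 21102 = (20 + (-120124 - 1*(-112050))) - 21102 = (20 + (-120124 + 112050)) - 21102 = (20 - 8074) - 21102 = -8054 - 21102 = -29156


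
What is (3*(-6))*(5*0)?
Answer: 0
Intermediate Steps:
(3*(-6))*(5*0) = -18*0 = 0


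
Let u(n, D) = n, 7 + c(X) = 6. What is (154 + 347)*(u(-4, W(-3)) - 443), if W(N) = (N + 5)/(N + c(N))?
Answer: -223947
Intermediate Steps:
c(X) = -1 (c(X) = -7 + 6 = -1)
W(N) = (5 + N)/(-1 + N) (W(N) = (N + 5)/(N - 1) = (5 + N)/(-1 + N))
(154 + 347)*(u(-4, W(-3)) - 443) = (154 + 347)*(-4 - 443) = 501*(-447) = -223947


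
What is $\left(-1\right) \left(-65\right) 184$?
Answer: $11960$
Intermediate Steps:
$\left(-1\right) \left(-65\right) 184 = 65 \cdot 184 = 11960$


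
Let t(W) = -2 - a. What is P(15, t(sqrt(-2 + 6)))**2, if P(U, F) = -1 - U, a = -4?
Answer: 256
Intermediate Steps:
t(W) = 2 (t(W) = -2 - 1*(-4) = -2 + 4 = 2)
P(15, t(sqrt(-2 + 6)))**2 = (-1 - 1*15)**2 = (-1 - 15)**2 = (-16)**2 = 256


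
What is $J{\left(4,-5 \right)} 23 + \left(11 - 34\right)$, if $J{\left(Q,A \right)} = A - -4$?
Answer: $-46$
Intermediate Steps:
$J{\left(Q,A \right)} = 4 + A$ ($J{\left(Q,A \right)} = A + 4 = 4 + A$)
$J{\left(4,-5 \right)} 23 + \left(11 - 34\right) = \left(4 - 5\right) 23 + \left(11 - 34\right) = \left(-1\right) 23 - 23 = -23 - 23 = -46$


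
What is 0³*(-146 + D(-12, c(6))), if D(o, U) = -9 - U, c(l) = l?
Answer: 0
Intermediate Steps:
0³*(-146 + D(-12, c(6))) = 0³*(-146 + (-9 - 1*6)) = 0*(-146 + (-9 - 6)) = 0*(-146 - 15) = 0*(-161) = 0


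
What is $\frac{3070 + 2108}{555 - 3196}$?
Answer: $- \frac{5178}{2641} \approx -1.9606$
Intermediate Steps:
$\frac{3070 + 2108}{555 - 3196} = \frac{5178}{-2641} = 5178 \left(- \frac{1}{2641}\right) = - \frac{5178}{2641}$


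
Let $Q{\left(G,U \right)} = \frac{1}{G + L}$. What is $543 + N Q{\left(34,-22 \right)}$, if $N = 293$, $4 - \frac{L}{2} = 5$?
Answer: $\frac{17669}{32} \approx 552.16$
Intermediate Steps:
$L = -2$ ($L = 8 - 10 = -2$)
$Q{\left(G,U \right)} = \frac{1}{-2 + G}$ ($Q{\left(G,U \right)} = \frac{1}{G - 2} = \frac{1}{-2 + G}$)
$543 + N Q{\left(34,-22 \right)} = 543 + \frac{293}{-2 + 34} = 543 + \frac{293}{32} = \frac{17669}{32}$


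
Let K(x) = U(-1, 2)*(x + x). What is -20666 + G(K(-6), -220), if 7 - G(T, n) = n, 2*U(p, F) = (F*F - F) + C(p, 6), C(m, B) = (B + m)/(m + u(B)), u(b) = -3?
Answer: -20439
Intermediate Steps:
C(m, B) = (B + m)/(-3 + m) (C(m, B) = (B + m)/(m - 3) = (B + m)/(-3 + m))
U(p, F) = F²/2 - F/2 + (6 + p)/(2*(-3 + p)) (U(p, F) = ((F*F - F) + (6 + p)/(-3 + p))/2 = ((F² - F) + (6 + p)/(-3 + p))/2 = (F² - F + (6 + p)/(-3 + p))/2 = F²/2 - F/2 + (6 + p)/(2*(-3 + p)))
K(x) = 3*x/4 (K(x) = ((6 - 1 + 2*(-1 + 2)*(-3 - 1))/(2*(-3 - 1)))*(x + x) = ((½)*(6 - 1 + 2*1*(-4))/(-4))*(2*x) = ((½)*(-¼)*(6 - 1 - 8))*(2*x) = ((½)*(-¼)*(-3))*(2*x) = 3*(2*x)/8 = 3*x/4)
G(T, n) = 7 - n
-20666 + G(K(-6), -220) = -20666 + (7 - 1*(-220)) = -20666 + (7 + 220) = -20666 + 227 = -20439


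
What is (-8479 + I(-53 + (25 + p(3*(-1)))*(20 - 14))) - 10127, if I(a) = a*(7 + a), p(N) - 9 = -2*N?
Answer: 17672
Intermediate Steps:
p(N) = 9 - 2*N
(-8479 + I(-53 + (25 + p(3*(-1)))*(20 - 14))) - 10127 = (-8479 + (-53 + (25 + (9 - 6*(-1)))*(20 - 14))*(7 + (-53 + (25 + (9 - 6*(-1)))*(20 - 14)))) - 10127 = (-8479 + (-53 + (25 + (9 - 2*(-3)))*6)*(7 + (-53 + (25 + (9 - 2*(-3)))*6))) - 10127 = (-8479 + (-53 + (25 + (9 + 6))*6)*(7 + (-53 + (25 + (9 + 6))*6))) - 10127 = (-8479 + (-53 + (25 + 15)*6)*(7 + (-53 + (25 + 15)*6))) - 10127 = (-8479 + (-53 + 40*6)*(7 + (-53 + 40*6))) - 10127 = (-8479 + (-53 + 240)*(7 + (-53 + 240))) - 10127 = (-8479 + 187*(7 + 187)) - 10127 = (-8479 + 187*194) - 10127 = (-8479 + 36278) - 10127 = 27799 - 10127 = 17672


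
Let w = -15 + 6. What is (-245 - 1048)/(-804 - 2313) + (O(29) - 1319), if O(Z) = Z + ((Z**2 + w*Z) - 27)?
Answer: -765312/1039 ≈ -736.58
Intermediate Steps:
w = -9
O(Z) = -27 + Z**2 - 8*Z (O(Z) = Z + ((Z**2 - 9*Z) - 27) = Z + (-27 + Z**2 - 9*Z) = -27 + Z**2 - 8*Z)
(-245 - 1048)/(-804 - 2313) + (O(29) - 1319) = (-245 - 1048)/(-804 - 2313) + ((-27 + 29**2 - 8*29) - 1319) = -1293/(-3117) + ((-27 + 841 - 232) - 1319) = -1293*(-1/3117) + (582 - 1319) = 431/1039 - 737 = -765312/1039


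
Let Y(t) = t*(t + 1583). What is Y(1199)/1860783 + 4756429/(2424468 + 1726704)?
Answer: 7565802089401/2574810095892 ≈ 2.9384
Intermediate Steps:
Y(t) = t*(1583 + t)
Y(1199)/1860783 + 4756429/(2424468 + 1726704) = (1199*(1583 + 1199))/1860783 + 4756429/(2424468 + 1726704) = (1199*2782)*(1/1860783) + 4756429/4151172 = 3335618*(1/1860783) + 4756429*(1/4151172) = 3335618/1860783 + 4756429/4151172 = 7565802089401/2574810095892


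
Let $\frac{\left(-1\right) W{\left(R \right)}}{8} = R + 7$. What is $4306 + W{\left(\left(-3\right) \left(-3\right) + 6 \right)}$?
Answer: $4130$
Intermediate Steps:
$W{\left(R \right)} = -56 - 8 R$ ($W{\left(R \right)} = - 8 \left(R + 7\right) = - 8 \left(7 + R\right) = -56 - 8 R$)
$4306 + W{\left(\left(-3\right) \left(-3\right) + 6 \right)} = 4306 - \left(56 + 8 \left(\left(-3\right) \left(-3\right) + 6\right)\right) = 4306 - \left(56 + 8 \left(9 + 6\right)\right) = 4306 - 176 = 4130$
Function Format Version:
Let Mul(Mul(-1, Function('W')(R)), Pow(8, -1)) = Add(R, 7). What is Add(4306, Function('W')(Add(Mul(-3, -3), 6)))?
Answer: 4130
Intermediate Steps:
Function('W')(R) = Add(-56, Mul(-8, R)) (Function('W')(R) = Mul(-8, Add(R, 7)) = Mul(-8, Add(7, R)) = Add(-56, Mul(-8, R)))
Add(4306, Function('W')(Add(Mul(-3, -3), 6))) = Add(4306, Add(-56, Mul(-8, Add(Mul(-3, -3), 6)))) = Add(4306, Add(-56, Mul(-8, Add(9, 6)))) = Add(4306, Add(-56, Mul(-8, 15))) = Add(4306, Add(-56, -120)) = Add(4306, -176) = 4130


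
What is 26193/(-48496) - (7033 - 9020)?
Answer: 96335359/48496 ≈ 1986.5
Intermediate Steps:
26193/(-48496) - (7033 - 9020) = 26193*(-1/48496) - 1*(-1987) = -26193/48496 + 1987 = 96335359/48496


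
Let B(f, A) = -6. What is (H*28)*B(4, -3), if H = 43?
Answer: -7224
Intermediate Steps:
(H*28)*B(4, -3) = (43*28)*(-6) = 1204*(-6) = -7224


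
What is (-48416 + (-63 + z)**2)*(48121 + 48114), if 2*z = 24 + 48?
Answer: -4589158445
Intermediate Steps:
z = 36 (z = (24 + 48)/2 = (1/2)*72 = 36)
(-48416 + (-63 + z)**2)*(48121 + 48114) = (-48416 + (-63 + 36)**2)*(48121 + 48114) = (-48416 + (-27)**2)*96235 = (-48416 + 729)*96235 = -47687*96235 = -4589158445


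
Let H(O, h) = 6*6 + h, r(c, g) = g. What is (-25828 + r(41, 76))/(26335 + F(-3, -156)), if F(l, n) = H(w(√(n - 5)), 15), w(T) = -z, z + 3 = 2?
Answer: -12876/13193 ≈ -0.97597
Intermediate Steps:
z = -1 (z = -3 + 2 = -1)
w(T) = 1 (w(T) = -1*(-1) = 1)
H(O, h) = 36 + h
F(l, n) = 51 (F(l, n) = 36 + 15 = 51)
(-25828 + r(41, 76))/(26335 + F(-3, -156)) = (-25828 + 76)/(26335 + 51) = -25752/26386 = -25752*1/26386 = -12876/13193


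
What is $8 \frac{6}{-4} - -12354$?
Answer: $12342$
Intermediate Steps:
$8 \frac{6}{-4} - -12354 = 8 \cdot 6 \left(- \frac{1}{4}\right) + 12354 = 8 \left(- \frac{3}{2}\right) + 12354 = -12 + 12354 = 12342$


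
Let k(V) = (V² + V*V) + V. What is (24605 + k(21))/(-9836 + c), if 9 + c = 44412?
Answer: 25508/34567 ≈ 0.73793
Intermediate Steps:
k(V) = V + 2*V² (k(V) = (V² + V²) + V = 2*V² + V = V + 2*V²)
c = 44403 (c = -9 + 44412 = 44403)
(24605 + k(21))/(-9836 + c) = (24605 + 21*(1 + 2*21))/(-9836 + 44403) = (24605 + 21*(1 + 42))/34567 = (24605 + 21*43)*(1/34567) = (24605 + 903)*(1/34567) = 25508*(1/34567) = 25508/34567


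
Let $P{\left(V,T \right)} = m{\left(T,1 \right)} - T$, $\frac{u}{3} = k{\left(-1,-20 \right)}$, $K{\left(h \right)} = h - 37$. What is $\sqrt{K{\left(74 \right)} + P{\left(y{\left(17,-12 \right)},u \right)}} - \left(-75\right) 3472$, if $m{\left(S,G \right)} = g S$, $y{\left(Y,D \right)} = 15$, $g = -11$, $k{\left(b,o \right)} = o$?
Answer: $260400 + \sqrt{757} \approx 2.6043 \cdot 10^{5}$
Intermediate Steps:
$K{\left(h \right)} = -37 + h$ ($K{\left(h \right)} = h - 37 = -37 + h$)
$m{\left(S,G \right)} = - 11 S$
$u = -60$ ($u = 3 \left(-20\right) = -60$)
$P{\left(V,T \right)} = - 12 T$ ($P{\left(V,T \right)} = - 11 T - T = - 12 T$)
$\sqrt{K{\left(74 \right)} + P{\left(y{\left(17,-12 \right)},u \right)}} - \left(-75\right) 3472 = \sqrt{\left(-37 + 74\right) - -720} - \left(-75\right) 3472 = \sqrt{37 + 720} - -260400 = \sqrt{757} + 260400 = 260400 + \sqrt{757}$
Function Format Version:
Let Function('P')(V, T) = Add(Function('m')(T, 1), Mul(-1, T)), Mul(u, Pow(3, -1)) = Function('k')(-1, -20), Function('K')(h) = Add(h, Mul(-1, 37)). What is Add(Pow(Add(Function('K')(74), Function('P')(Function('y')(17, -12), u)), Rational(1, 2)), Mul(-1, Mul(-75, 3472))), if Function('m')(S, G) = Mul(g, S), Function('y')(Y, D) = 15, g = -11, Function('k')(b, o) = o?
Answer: Add(260400, Pow(757, Rational(1, 2))) ≈ 2.6043e+5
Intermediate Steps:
Function('K')(h) = Add(-37, h) (Function('K')(h) = Add(h, -37) = Add(-37, h))
Function('m')(S, G) = Mul(-11, S)
u = -60 (u = Mul(3, -20) = -60)
Function('P')(V, T) = Mul(-12, T) (Function('P')(V, T) = Add(Mul(-11, T), Mul(-1, T)) = Mul(-12, T))
Add(Pow(Add(Function('K')(74), Function('P')(Function('y')(17, -12), u)), Rational(1, 2)), Mul(-1, Mul(-75, 3472))) = Add(Pow(Add(Add(-37, 74), Mul(-12, -60)), Rational(1, 2)), Mul(-1, Mul(-75, 3472))) = Add(Pow(Add(37, 720), Rational(1, 2)), Mul(-1, -260400)) = Add(Pow(757, Rational(1, 2)), 260400) = Add(260400, Pow(757, Rational(1, 2)))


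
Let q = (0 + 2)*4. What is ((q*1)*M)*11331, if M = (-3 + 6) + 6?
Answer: 815832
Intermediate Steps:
q = 8 (q = 2*4 = 8)
M = 9 (M = 3 + 6 = 9)
((q*1)*M)*11331 = ((8*1)*9)*11331 = (8*9)*11331 = 72*11331 = 815832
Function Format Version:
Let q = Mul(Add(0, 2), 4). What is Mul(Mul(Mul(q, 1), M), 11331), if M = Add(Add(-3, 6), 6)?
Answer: 815832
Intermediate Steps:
q = 8 (q = Mul(2, 4) = 8)
M = 9 (M = Add(3, 6) = 9)
Mul(Mul(Mul(q, 1), M), 11331) = Mul(Mul(Mul(8, 1), 9), 11331) = Mul(Mul(8, 9), 11331) = Mul(72, 11331) = 815832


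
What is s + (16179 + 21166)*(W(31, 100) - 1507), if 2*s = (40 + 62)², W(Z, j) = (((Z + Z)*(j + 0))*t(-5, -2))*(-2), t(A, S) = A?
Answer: 2259116287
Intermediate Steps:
W(Z, j) = 20*Z*j (W(Z, j) = (((Z + Z)*(j + 0))*(-5))*(-2) = (((2*Z)*j)*(-5))*(-2) = ((2*Z*j)*(-5))*(-2) = -10*Z*j*(-2) = 20*Z*j)
s = 5202 (s = (40 + 62)²/2 = (½)*102² = (½)*10404 = 5202)
s + (16179 + 21166)*(W(31, 100) - 1507) = 5202 + (16179 + 21166)*(20*31*100 - 1507) = 5202 + 37345*(62000 - 1507) = 5202 + 37345*60493 = 5202 + 2259111085 = 2259116287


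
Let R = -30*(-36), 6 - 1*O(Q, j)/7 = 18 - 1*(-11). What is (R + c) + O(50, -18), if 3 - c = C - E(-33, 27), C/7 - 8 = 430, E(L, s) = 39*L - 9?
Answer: -3440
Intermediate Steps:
E(L, s) = -9 + 39*L
C = 3066 (C = 56 + 7*430 = 56 + 3010 = 3066)
O(Q, j) = -161 (O(Q, j) = 42 - 7*(18 - 1*(-11)) = 42 - 7*(18 + 11) = 42 - 7*29 = 42 - 203 = -161)
R = 1080
c = -4359 (c = 3 - (3066 - (-9 + 39*(-33))) = 3 - (3066 - (-9 - 1287)) = 3 - (3066 - 1*(-1296)) = 3 - (3066 + 1296) = 3 - 1*4362 = 3 - 4362 = -4359)
(R + c) + O(50, -18) = (1080 - 4359) - 161 = -3279 - 161 = -3440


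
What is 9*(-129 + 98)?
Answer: -279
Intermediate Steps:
9*(-129 + 98) = 9*(-31) = -279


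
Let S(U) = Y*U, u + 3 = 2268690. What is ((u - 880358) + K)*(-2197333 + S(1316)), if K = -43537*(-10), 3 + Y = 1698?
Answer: 60705468613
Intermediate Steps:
u = 2268687 (u = -3 + 2268690 = 2268687)
Y = 1695 (Y = -3 + 1698 = 1695)
K = 435370
S(U) = 1695*U
((u - 880358) + K)*(-2197333 + S(1316)) = ((2268687 - 880358) + 435370)*(-2197333 + 1695*1316) = (1388329 + 435370)*(-2197333 + 2230620) = 1823699*33287 = 60705468613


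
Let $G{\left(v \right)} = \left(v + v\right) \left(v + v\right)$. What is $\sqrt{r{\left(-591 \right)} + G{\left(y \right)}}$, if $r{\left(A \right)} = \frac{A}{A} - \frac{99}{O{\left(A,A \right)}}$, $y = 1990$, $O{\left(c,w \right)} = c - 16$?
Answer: $\frac{\sqrt{5836379968142}}{607} \approx 3980.0$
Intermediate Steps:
$O{\left(c,w \right)} = -16 + c$
$r{\left(A \right)} = 1 - \frac{99}{-16 + A}$ ($r{\left(A \right)} = \frac{A}{A} - \frac{99}{-16 + A} = 1 - \frac{99}{-16 + A}$)
$G{\left(v \right)} = 4 v^{2}$ ($G{\left(v \right)} = 2 v 2 v = 4 v^{2}$)
$\sqrt{r{\left(-591 \right)} + G{\left(y \right)}} = \sqrt{\frac{-115 - 591}{-16 - 591} + 4 \cdot 1990^{2}} = \sqrt{\frac{1}{-607} \left(-706\right) + 4 \cdot 3960100} = \sqrt{\left(- \frac{1}{607}\right) \left(-706\right) + 15840400} = \sqrt{\frac{706}{607} + 15840400} = \sqrt{\frac{9615123506}{607}} = \frac{\sqrt{5836379968142}}{607}$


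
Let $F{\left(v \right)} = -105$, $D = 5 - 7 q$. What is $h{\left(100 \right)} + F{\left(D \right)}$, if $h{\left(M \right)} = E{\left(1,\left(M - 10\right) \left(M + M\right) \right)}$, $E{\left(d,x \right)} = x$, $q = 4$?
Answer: $17895$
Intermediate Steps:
$h{\left(M \right)} = 2 M \left(-10 + M\right)$ ($h{\left(M \right)} = \left(M - 10\right) \left(M + M\right) = \left(-10 + M\right) 2 M = 2 M \left(-10 + M\right)$)
$D = -23$ ($D = 5 - 28 = -23$)
$h{\left(100 \right)} + F{\left(D \right)} = 2 \cdot 100 \left(-10 + 100\right) - 105 = 2 \cdot 100 \cdot 90 - 105 = 18000 - 105 = 17895$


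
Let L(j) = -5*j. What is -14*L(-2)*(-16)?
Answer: 2240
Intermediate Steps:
-14*L(-2)*(-16) = -(-70)*(-2)*(-16) = -14*10*(-16) = -140*(-16) = 2240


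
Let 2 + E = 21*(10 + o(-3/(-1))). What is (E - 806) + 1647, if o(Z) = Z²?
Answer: 1238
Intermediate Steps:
E = 397 (E = -2 + 21*(10 + (-3/(-1))²) = -2 + 21*(10 + (-3*(-1))²) = -2 + 21*(10 + 3²) = -2 + 21*(10 + 9) = -2 + 21*19 = -2 + 399 = 397)
(E - 806) + 1647 = (397 - 806) + 1647 = -409 + 1647 = 1238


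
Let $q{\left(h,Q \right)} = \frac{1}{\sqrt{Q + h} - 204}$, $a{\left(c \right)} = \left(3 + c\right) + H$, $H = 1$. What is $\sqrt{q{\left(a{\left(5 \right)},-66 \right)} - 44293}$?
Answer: $\sqrt{\frac{9035773 - 44293 i \sqrt{57}}{-204 + i \sqrt{57}}} \approx 5.0 \cdot 10^{-7} - 210.46 i$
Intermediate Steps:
$a{\left(c \right)} = 4 + c$ ($a{\left(c \right)} = \left(3 + c\right) + 1 = 4 + c$)
$q{\left(h,Q \right)} = \frac{1}{-204 + \sqrt{Q + h}}$
$\sqrt{q{\left(a{\left(5 \right)},-66 \right)} - 44293} = \sqrt{\frac{1}{-204 + \sqrt{-66 + \left(4 + 5\right)}} - 44293} = \sqrt{\frac{1}{-204 + \sqrt{-66 + 9}} - 44293} = \sqrt{\frac{1}{-204 + \sqrt{-57}} - 44293} = \sqrt{\frac{1}{-204 + i \sqrt{57}} - 44293} = \sqrt{-44293 + \frac{1}{-204 + i \sqrt{57}}}$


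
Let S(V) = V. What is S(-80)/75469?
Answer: -80/75469 ≈ -0.0010600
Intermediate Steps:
S(-80)/75469 = -80/75469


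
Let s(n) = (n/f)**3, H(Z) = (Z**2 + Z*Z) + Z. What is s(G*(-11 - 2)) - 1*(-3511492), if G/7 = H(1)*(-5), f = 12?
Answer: 318931863/64 ≈ 4.9833e+6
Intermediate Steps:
H(Z) = Z + 2*Z**2 (H(Z) = (Z**2 + Z**2) + Z = 2*Z**2 + Z = Z + 2*Z**2)
G = -105 (G = 7*((1*(1 + 2*1))*(-5)) = 7*((1*(1 + 2))*(-5)) = 7*((1*3)*(-5)) = 7*(3*(-5)) = 7*(-15) = -105)
s(n) = n**3/1728 (s(n) = (n/12)**3 = n**3/1728)
s(G*(-11 - 2)) - 1*(-3511492) = (-105*(-11 - 2))**3/1728 - 1*(-3511492) = (-105*(-13))**3/1728 + 3511492 = (1/1728)*1365**3 + 3511492 = (1/1728)*2543302125 + 3511492 = 94196375/64 + 3511492 = 318931863/64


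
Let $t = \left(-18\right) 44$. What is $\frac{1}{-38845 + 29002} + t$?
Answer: $- \frac{7795657}{9843} \approx -792.0$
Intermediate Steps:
$t = -792$
$\frac{1}{-38845 + 29002} + t = \frac{1}{-38845 + 29002} - 792 = \frac{1}{-9843} - 792 = - \frac{1}{9843} - 792 = - \frac{7795657}{9843}$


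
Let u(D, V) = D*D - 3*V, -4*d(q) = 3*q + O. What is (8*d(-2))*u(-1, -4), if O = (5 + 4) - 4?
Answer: 26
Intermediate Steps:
O = 5 (O = 9 - 4 = 5)
d(q) = -5/4 - 3*q/4 (d(q) = -(3*q + 5)/4 = -(5 + 3*q)/4 = -5/4 - 3*q/4)
u(D, V) = D² - 3*V
(8*d(-2))*u(-1, -4) = (8*(-5/4 - ¾*(-2)))*((-1)² - 3*(-4)) = (8*(-5/4 + 3/2))*(1 + 12) = (8*(¼))*13 = 2*13 = 26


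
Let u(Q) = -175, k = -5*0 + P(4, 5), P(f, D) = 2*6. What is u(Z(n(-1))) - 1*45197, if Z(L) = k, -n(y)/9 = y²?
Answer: -45372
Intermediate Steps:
P(f, D) = 12
n(y) = -9*y²
k = 12 (k = -5*0 + 12 = 0 + 12 = 12)
Z(L) = 12
u(Z(n(-1))) - 1*45197 = -175 - 1*45197 = -175 - 45197 = -45372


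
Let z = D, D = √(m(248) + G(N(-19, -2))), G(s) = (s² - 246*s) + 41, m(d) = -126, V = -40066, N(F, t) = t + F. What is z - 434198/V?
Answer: 217099/20033 + √5522 ≈ 85.147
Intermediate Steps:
N(F, t) = F + t
G(s) = 41 + s² - 246*s
D = √5522 (D = √(-126 + (41 + (-19 - 2)² - 246*(-19 - 2))) = √(-126 + (41 + (-21)² - 246*(-21))) = √(-126 + (41 + 441 + 5166)) = √(-126 + 5648) = √5522 ≈ 74.310)
z = √5522 ≈ 74.310
z - 434198/V = √5522 - 434198/(-40066) = √5522 - 434198*(-1/40066) = √5522 + 217099/20033 = 217099/20033 + √5522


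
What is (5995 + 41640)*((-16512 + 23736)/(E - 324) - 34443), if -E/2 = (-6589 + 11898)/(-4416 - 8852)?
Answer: -502871816642685/306301 ≈ -1.6418e+9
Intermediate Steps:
E = 5309/6634 (E = -2*(-6589 + 11898)/(-4416 - 8852) = -10618/(-13268) = -10618*(-1)/13268 = -2*(-5309/13268) = 5309/6634 ≈ 0.80027)
(5995 + 41640)*((-16512 + 23736)/(E - 324) - 34443) = (5995 + 41640)*((-16512 + 23736)/(5309/6634 - 324) - 34443) = 47635*(7224/(-2144107/6634) - 34443) = 47635*(7224*(-6634/2144107) - 34443) = 47635*(-6846288/306301 - 34443) = 47635*(-10556771631/306301) = -502871816642685/306301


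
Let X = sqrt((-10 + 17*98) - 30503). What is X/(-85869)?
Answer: -I*sqrt(28847)/85869 ≈ -0.0019779*I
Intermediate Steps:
X = I*sqrt(28847) (X = sqrt((-10 + 1666) - 30503) = sqrt(1656 - 30503) = sqrt(-28847) = I*sqrt(28847) ≈ 169.84*I)
X/(-85869) = (I*sqrt(28847))/(-85869) = (I*sqrt(28847))*(-1/85869) = -I*sqrt(28847)/85869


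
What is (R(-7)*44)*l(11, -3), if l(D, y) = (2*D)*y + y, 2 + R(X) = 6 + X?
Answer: 9108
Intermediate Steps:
R(X) = 4 + X (R(X) = -2 + (6 + X) = 4 + X)
l(D, y) = y + 2*D*y (l(D, y) = 2*D*y + y = y + 2*D*y)
(R(-7)*44)*l(11, -3) = ((4 - 7)*44)*(-3*(1 + 2*11)) = (-3*44)*(-3*(1 + 22)) = -(-396)*23 = -132*(-69) = 9108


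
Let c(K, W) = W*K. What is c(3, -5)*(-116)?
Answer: 1740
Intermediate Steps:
c(K, W) = K*W
c(3, -5)*(-116) = (3*(-5))*(-116) = -15*(-116) = 1740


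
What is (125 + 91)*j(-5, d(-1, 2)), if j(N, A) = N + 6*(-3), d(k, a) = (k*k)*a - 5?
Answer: -4968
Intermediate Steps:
d(k, a) = -5 + a*k**2 (d(k, a) = k**2*a - 5 = a*k**2 - 5 = -5 + a*k**2)
j(N, A) = -18 + N (j(N, A) = N - 18 = -18 + N)
(125 + 91)*j(-5, d(-1, 2)) = (125 + 91)*(-18 - 5) = 216*(-23) = -4968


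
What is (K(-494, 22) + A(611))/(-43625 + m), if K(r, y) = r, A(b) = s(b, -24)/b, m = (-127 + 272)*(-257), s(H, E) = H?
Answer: 493/80890 ≈ 0.0060947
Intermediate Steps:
m = -37265 (m = 145*(-257) = -37265)
A(b) = 1 (A(b) = b/b = 1)
(K(-494, 22) + A(611))/(-43625 + m) = (-494 + 1)/(-43625 - 37265) = -493/(-80890) = -493*(-1/80890) = 493/80890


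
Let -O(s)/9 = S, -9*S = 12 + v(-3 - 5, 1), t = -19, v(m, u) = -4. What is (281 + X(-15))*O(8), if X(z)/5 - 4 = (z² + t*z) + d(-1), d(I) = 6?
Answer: 23048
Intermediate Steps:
S = -8/9 (S = -(12 - 4)/9 = -⅑*8 = -8/9 ≈ -0.88889)
O(s) = 8 (O(s) = -9*(-8/9) = 8)
X(z) = 50 - 95*z + 5*z² (X(z) = 20 + 5*((z² - 19*z) + 6) = 20 + 5*(6 + z² - 19*z) = 20 + (30 - 95*z + 5*z²) = 50 - 95*z + 5*z²)
(281 + X(-15))*O(8) = (281 + (50 - 95*(-15) + 5*(-15)²))*8 = (281 + (50 + 1425 + 5*225))*8 = (281 + (50 + 1425 + 1125))*8 = (281 + 2600)*8 = 2881*8 = 23048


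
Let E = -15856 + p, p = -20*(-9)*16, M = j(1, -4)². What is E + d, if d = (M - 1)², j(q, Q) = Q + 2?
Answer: -12967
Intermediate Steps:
j(q, Q) = 2 + Q
M = 4 (M = (2 - 4)² = (-2)² = 4)
p = 2880 (p = 180*16 = 2880)
E = -12976 (E = -15856 + 2880 = -12976)
d = 9 (d = (4 - 1)² = 3² = 9)
E + d = -12976 + 9 = -12967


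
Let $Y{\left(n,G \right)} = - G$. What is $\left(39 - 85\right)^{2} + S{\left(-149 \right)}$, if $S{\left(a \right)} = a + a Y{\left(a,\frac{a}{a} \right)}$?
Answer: $2116$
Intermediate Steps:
$S{\left(a \right)} = 0$ ($S{\left(a \right)} = a + a \left(- \frac{a}{a}\right) = a + a \left(\left(-1\right) 1\right) = a + a \left(-1\right) = a - a = 0$)
$\left(39 - 85\right)^{2} + S{\left(-149 \right)} = \left(39 - 85\right)^{2} + 0 = \left(-46\right)^{2} + 0 = 2116 + 0 = 2116$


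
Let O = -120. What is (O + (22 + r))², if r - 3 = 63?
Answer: 1024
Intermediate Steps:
r = 66 (r = 3 + 63 = 66)
(O + (22 + r))² = (-120 + (22 + 66))² = (-120 + 88)² = (-32)² = 1024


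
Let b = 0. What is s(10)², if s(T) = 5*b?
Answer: 0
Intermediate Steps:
s(T) = 0 (s(T) = 5*0 = 0)
s(10)² = 0² = 0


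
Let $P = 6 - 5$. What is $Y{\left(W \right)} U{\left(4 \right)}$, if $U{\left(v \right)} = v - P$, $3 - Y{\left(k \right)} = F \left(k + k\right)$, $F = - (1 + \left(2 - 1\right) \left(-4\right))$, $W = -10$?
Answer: $189$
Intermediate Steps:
$F = 3$ ($F = - (1 + 1 \left(-4\right)) = - (1 - 4) = \left(-1\right) \left(-3\right) = 3$)
$P = 1$ ($P = 6 - 5 = 1$)
$Y{\left(k \right)} = 3 - 6 k$ ($Y{\left(k \right)} = 3 - 3 \left(k + k\right) = 3 - 3 \cdot 2 k = 3 - 6 k$)
$U{\left(v \right)} = -1 + v$ ($U{\left(v \right)} = v - 1 = -1 + v$)
$Y{\left(W \right)} U{\left(4 \right)} = \left(3 - -60\right) \left(-1 + 4\right) = \left(3 + 60\right) 3 = 63 \cdot 3 = 189$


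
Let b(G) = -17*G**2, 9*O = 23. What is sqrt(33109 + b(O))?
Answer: 2*sqrt(668209)/9 ≈ 181.65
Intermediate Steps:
O = 23/9 (O = (1/9)*23 = 23/9 ≈ 2.5556)
sqrt(33109 + b(O)) = sqrt(33109 - 17*(23/9)**2) = sqrt(33109 - 17*529/81) = sqrt(33109 - 8993/81) = sqrt(2672836/81) = 2*sqrt(668209)/9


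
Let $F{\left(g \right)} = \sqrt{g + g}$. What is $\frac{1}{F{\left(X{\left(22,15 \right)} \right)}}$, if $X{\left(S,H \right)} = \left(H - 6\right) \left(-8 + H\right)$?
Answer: $\frac{\sqrt{14}}{42} \approx 0.089087$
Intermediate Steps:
$X{\left(S,H \right)} = \left(-8 + H\right) \left(-6 + H\right)$ ($X{\left(S,H \right)} = \left(-6 + H\right) \left(-8 + H\right) = \left(-8 + H\right) \left(-6 + H\right)$)
$F{\left(g \right)} = \sqrt{2} \sqrt{g}$ ($F{\left(g \right)} = \sqrt{2 g} = \sqrt{2} \sqrt{g}$)
$\frac{1}{F{\left(X{\left(22,15 \right)} \right)}} = \frac{1}{\sqrt{2} \sqrt{48 + 15^{2} - 210}} = \frac{1}{\sqrt{2} \sqrt{48 + 225 - 210}} = \frac{1}{\sqrt{2} \sqrt{63}} = \frac{1}{\sqrt{2} \cdot 3 \sqrt{7}} = \frac{1}{3 \sqrt{14}} = \frac{\sqrt{14}}{42}$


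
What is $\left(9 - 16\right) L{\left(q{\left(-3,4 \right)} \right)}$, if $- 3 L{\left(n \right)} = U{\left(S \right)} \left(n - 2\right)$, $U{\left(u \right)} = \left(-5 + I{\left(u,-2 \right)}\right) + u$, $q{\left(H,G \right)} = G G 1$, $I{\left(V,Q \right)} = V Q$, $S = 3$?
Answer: $- \frac{784}{3} \approx -261.33$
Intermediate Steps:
$I{\left(V,Q \right)} = Q V$
$q{\left(H,G \right)} = G^{2}$ ($q{\left(H,G \right)} = G^{2} \cdot 1 = G^{2}$)
$U{\left(u \right)} = -5 - u$ ($U{\left(u \right)} = \left(-5 - 2 u\right) + u = -5 - u$)
$L{\left(n \right)} = - \frac{16}{3} + \frac{8 n}{3}$ ($L{\left(n \right)} = - \frac{\left(-5 - 3\right) \left(n - 2\right)}{3} = - \frac{\left(-5 - 3\right) \left(-2 + n\right)}{3} = - \frac{\left(-8\right) \left(-2 + n\right)}{3} = - \frac{16 - 8 n}{3} = - \frac{16}{3} + \frac{8 n}{3}$)
$\left(9 - 16\right) L{\left(q{\left(-3,4 \right)} \right)} = \left(9 - 16\right) \left(- \frac{16}{3} + \frac{8 \cdot 4^{2}}{3}\right) = - 7 \left(- \frac{16}{3} + \frac{8}{3} \cdot 16\right) = - 7 \left(- \frac{16}{3} + \frac{128}{3}\right) = \left(-7\right) \frac{112}{3} = - \frac{784}{3}$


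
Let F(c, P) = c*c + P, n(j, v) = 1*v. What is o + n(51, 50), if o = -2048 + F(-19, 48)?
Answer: -1589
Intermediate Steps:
n(j, v) = v
F(c, P) = P + c² (F(c, P) = c² + P = P + c²)
o = -1639 (o = -2048 + (48 + (-19)²) = -2048 + (48 + 361) = -2048 + 409 = -1639)
o + n(51, 50) = -1639 + 50 = -1589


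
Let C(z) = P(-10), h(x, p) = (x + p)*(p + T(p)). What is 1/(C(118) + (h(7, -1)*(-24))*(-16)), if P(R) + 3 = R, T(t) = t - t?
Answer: -1/2317 ≈ -0.00043159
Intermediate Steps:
T(t) = 0
h(x, p) = p*(p + x) (h(x, p) = (x + p)*(p + 0) = (p + x)*p = p*(p + x))
P(R) = -3 + R
C(z) = -13 (C(z) = -3 - 10 = -13)
1/(C(118) + (h(7, -1)*(-24))*(-16)) = 1/(-13 + (-(-1 + 7)*(-24))*(-16)) = 1/(-13 + (-1*6*(-24))*(-16)) = 1/(-13 - 6*(-24)*(-16)) = 1/(-13 + 144*(-16)) = 1/(-13 - 2304) = 1/(-2317) = -1/2317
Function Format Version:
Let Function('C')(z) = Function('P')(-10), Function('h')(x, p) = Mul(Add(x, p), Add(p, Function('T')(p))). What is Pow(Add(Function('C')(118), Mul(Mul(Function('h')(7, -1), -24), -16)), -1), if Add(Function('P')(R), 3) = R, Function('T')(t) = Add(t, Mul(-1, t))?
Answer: Rational(-1, 2317) ≈ -0.00043159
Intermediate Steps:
Function('T')(t) = 0
Function('h')(x, p) = Mul(p, Add(p, x)) (Function('h')(x, p) = Mul(Add(x, p), Add(p, 0)) = Mul(Add(p, x), p) = Mul(p, Add(p, x)))
Function('P')(R) = Add(-3, R)
Function('C')(z) = -13 (Function('C')(z) = Add(-3, -10) = -13)
Pow(Add(Function('C')(118), Mul(Mul(Function('h')(7, -1), -24), -16)), -1) = Pow(Add(-13, Mul(Mul(Mul(-1, Add(-1, 7)), -24), -16)), -1) = Pow(Add(-13, Mul(Mul(Mul(-1, 6), -24), -16)), -1) = Pow(Add(-13, Mul(Mul(-6, -24), -16)), -1) = Pow(Add(-13, Mul(144, -16)), -1) = Pow(Add(-13, -2304), -1) = Pow(-2317, -1) = Rational(-1, 2317)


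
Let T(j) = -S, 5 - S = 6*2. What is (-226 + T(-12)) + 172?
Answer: -47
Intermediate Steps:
S = -7 (S = 5 - 6*2 = 5 - 1*12 = 5 - 12 = -7)
T(j) = 7 (T(j) = -1*(-7) = 7)
(-226 + T(-12)) + 172 = (-226 + 7) + 172 = -219 + 172 = -47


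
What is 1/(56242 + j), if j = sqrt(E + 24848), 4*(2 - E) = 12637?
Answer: 224968/12652563493 - 2*sqrt(86763)/12652563493 ≈ 1.7734e-5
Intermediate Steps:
E = -12629/4 (E = 2 - 1/4*12637 = 2 - 12637/4 = -12629/4 ≈ -3157.3)
j = sqrt(86763)/2 (j = sqrt(-12629/4 + 24848) = sqrt(86763/4) = sqrt(86763)/2 ≈ 147.28)
1/(56242 + j) = 1/(56242 + sqrt(86763)/2)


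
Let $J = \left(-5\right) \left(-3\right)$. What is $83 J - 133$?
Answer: $1112$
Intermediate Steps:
$J = 15$
$83 J - 133 = 83 \cdot 15 - 133 = 1245 - 133 = 1112$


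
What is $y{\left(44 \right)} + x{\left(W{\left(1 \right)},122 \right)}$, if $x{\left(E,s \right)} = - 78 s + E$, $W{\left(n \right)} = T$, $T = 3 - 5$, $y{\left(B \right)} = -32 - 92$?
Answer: $-9642$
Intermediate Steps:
$y{\left(B \right)} = -124$ ($y{\left(B \right)} = -32 - 92 = -124$)
$T = -2$ ($T = 3 - 5 = -2$)
$W{\left(n \right)} = -2$
$x{\left(E,s \right)} = E - 78 s$
$y{\left(44 \right)} + x{\left(W{\left(1 \right)},122 \right)} = -124 - 9518 = -9642$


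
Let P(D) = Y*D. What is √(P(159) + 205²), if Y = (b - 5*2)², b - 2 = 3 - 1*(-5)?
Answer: 205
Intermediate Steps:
b = 10 (b = 2 + (3 - 1*(-5)) = 2 + (3 + 5) = 2 + 8 = 10)
Y = 0 (Y = (10 - 5*2)² = (10 - 10)² = 0² = 0)
P(D) = 0 (P(D) = 0*D = 0)
√(P(159) + 205²) = √(0 + 205²) = √(0 + 42025) = √42025 = 205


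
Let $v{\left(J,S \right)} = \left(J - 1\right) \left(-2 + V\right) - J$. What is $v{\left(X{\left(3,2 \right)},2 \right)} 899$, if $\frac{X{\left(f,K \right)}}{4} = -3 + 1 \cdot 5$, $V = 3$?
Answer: $-899$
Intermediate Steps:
$X{\left(f,K \right)} = 8$ ($X{\left(f,K \right)} = 4 \left(-3 + 1 \cdot 5\right) = 4 \left(-3 + 5\right) = 4 \cdot 2 = 8$)
$v{\left(J,S \right)} = -1$ ($v{\left(J,S \right)} = \left(J - 1\right) \left(-2 + 3\right) - J = \left(-1 + J\right) 1 - J = \left(-1 + J\right) - J = -1$)
$v{\left(X{\left(3,2 \right)},2 \right)} 899 = \left(-1\right) 899 = -899$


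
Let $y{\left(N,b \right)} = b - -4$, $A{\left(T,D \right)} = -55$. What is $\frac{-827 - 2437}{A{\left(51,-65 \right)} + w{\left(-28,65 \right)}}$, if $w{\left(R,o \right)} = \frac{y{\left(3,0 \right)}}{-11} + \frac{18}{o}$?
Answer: $\frac{777920}{13129} \approx 59.252$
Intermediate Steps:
$y{\left(N,b \right)} = 4 + b$ ($y{\left(N,b \right)} = b + 4 = 4 + b$)
$w{\left(R,o \right)} = - \frac{4}{11} + \frac{18}{o}$ ($w{\left(R,o \right)} = \frac{4 + 0}{-11} + \frac{18}{o} = 4 \left(- \frac{1}{11}\right) + \frac{18}{o} = - \frac{4}{11} + \frac{18}{o}$)
$\frac{-827 - 2437}{A{\left(51,-65 \right)} + w{\left(-28,65 \right)}} = \frac{-827 - 2437}{-55 - \left(\frac{4}{11} - \frac{18}{65}\right)} = - \frac{3264}{-55 + \left(- \frac{4}{11} + 18 \cdot \frac{1}{65}\right)} = - \frac{3264}{-55 + \left(- \frac{4}{11} + \frac{18}{65}\right)} = - \frac{3264}{-55 - \frac{62}{715}} = - \frac{3264}{- \frac{39387}{715}} = \left(-3264\right) \left(- \frac{715}{39387}\right) = \frac{777920}{13129}$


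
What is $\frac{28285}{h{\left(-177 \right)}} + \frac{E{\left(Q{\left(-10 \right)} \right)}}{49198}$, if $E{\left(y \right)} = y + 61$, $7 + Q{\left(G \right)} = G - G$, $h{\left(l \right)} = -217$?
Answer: $- \frac{695776856}{5337983} \approx -130.34$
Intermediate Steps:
$Q{\left(G \right)} = -7$ ($Q{\left(G \right)} = -7 + \left(G - G\right) = -7 + 0 = -7$)
$E{\left(y \right)} = 61 + y$
$\frac{28285}{h{\left(-177 \right)}} + \frac{E{\left(Q{\left(-10 \right)} \right)}}{49198} = \frac{28285}{-217} + \frac{61 - 7}{49198} = 28285 \left(- \frac{1}{217}\right) + 54 \cdot \frac{1}{49198} = - \frac{28285}{217} + \frac{27}{24599} = - \frac{695776856}{5337983}$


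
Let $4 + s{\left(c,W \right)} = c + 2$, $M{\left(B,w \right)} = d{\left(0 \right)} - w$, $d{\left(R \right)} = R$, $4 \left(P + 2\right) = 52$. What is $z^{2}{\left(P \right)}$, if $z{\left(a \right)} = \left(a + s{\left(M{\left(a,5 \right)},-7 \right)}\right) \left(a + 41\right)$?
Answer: $43264$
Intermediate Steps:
$P = 11$ ($P = -2 + \frac{1}{4} \cdot 52 = -2 + 13 = 11$)
$M{\left(B,w \right)} = - w$ ($M{\left(B,w \right)} = 0 - w = - w$)
$s{\left(c,W \right)} = -2 + c$ ($s{\left(c,W \right)} = -4 + \left(c + 2\right) = -4 + \left(2 + c\right) = -2 + c$)
$z{\left(a \right)} = \left(-7 + a\right) \left(41 + a\right)$ ($z{\left(a \right)} = \left(a - 7\right) \left(a + 41\right) = \left(a - 7\right) \left(41 + a\right) = \left(-7 + a\right) \left(41 + a\right)$)
$z^{2}{\left(P \right)} = \left(-287 + 11^{2} + 34 \cdot 11\right)^{2} = \left(-287 + 121 + 374\right)^{2} = 208^{2} = 43264$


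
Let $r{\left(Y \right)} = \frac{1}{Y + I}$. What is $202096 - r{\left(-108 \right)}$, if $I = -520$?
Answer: $\frac{126916289}{628} \approx 2.021 \cdot 10^{5}$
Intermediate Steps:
$r{\left(Y \right)} = \frac{1}{-520 + Y}$ ($r{\left(Y \right)} = \frac{1}{Y - 520} = \frac{1}{-520 + Y}$)
$202096 - r{\left(-108 \right)} = 202096 - \frac{1}{-520 - 108} = 202096 - \frac{1}{-628} = 202096 - - \frac{1}{628} = 202096 + \frac{1}{628} = \frac{126916289}{628}$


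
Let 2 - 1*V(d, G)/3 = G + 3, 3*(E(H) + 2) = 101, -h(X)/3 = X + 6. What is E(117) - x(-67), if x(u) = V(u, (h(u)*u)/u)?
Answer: 1751/3 ≈ 583.67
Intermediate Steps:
h(X) = -18 - 3*X (h(X) = -3*(X + 6) = -3*(6 + X) = -18 - 3*X)
E(H) = 95/3 (E(H) = -2 + (1/3)*101 = -2 + 101/3 = 95/3)
V(d, G) = -3 - 3*G (V(d, G) = 6 - 3*(G + 3) = 6 - 3*(3 + G) = 6 + (-9 - 3*G) = -3 - 3*G)
x(u) = 51 + 9*u (x(u) = -3 - 3*(-18 - 3*u)*u/u = -3 - 3*u*(-18 - 3*u)/u = -3 - 3*(-18 - 3*u) = -3 + (54 + 9*u) = 51 + 9*u)
E(117) - x(-67) = 95/3 - (51 + 9*(-67)) = 95/3 - (51 - 603) = 95/3 - 1*(-552) = 95/3 + 552 = 1751/3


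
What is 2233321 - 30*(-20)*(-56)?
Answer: 2199721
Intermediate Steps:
2233321 - 30*(-20)*(-56) = 2233321 + 600*(-56) = 2233321 - 33600 = 2199721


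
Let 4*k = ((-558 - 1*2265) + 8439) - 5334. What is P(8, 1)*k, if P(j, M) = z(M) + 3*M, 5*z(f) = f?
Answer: 1128/5 ≈ 225.60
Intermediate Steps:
z(f) = f/5
k = 141/2 (k = (((-558 - 1*2265) + 8439) - 5334)/4 = (((-558 - 2265) + 8439) - 5334)/4 = ((-2823 + 8439) - 5334)/4 = (5616 - 5334)/4 = (¼)*282 = 141/2 ≈ 70.500)
P(j, M) = 16*M/5 (P(j, M) = M/5 + 3*M = 16*M/5)
P(8, 1)*k = ((16/5)*1)*(141/2) = (16/5)*(141/2) = 1128/5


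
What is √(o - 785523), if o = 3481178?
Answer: √2695655 ≈ 1641.8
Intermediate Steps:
√(o - 785523) = √(3481178 - 785523) = √2695655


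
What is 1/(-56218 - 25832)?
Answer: -1/82050 ≈ -1.2188e-5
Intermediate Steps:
1/(-56218 - 25832) = 1/(-82050) = -1/82050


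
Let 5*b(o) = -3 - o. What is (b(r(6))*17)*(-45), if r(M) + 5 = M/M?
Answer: -153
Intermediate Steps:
r(M) = -4 (r(M) = -5 + M/M = -5 + 1 = -4)
b(o) = -⅗ - o/5 (b(o) = (-3 - o)/5 = -⅗ - o/5)
(b(r(6))*17)*(-45) = ((-⅗ - ⅕*(-4))*17)*(-45) = ((-⅗ + ⅘)*17)*(-45) = ((⅕)*17)*(-45) = (17/5)*(-45) = -153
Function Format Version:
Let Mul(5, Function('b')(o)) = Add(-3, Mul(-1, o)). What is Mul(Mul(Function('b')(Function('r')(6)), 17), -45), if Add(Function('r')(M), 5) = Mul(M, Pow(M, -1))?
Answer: -153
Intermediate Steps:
Function('r')(M) = -4 (Function('r')(M) = Add(-5, Mul(M, Pow(M, -1))) = Add(-5, 1) = -4)
Function('b')(o) = Add(Rational(-3, 5), Mul(Rational(-1, 5), o)) (Function('b')(o) = Mul(Rational(1, 5), Add(-3, Mul(-1, o))) = Add(Rational(-3, 5), Mul(Rational(-1, 5), o)))
Mul(Mul(Function('b')(Function('r')(6)), 17), -45) = Mul(Mul(Add(Rational(-3, 5), Mul(Rational(-1, 5), -4)), 17), -45) = Mul(Mul(Add(Rational(-3, 5), Rational(4, 5)), 17), -45) = Mul(Mul(Rational(1, 5), 17), -45) = Mul(Rational(17, 5), -45) = -153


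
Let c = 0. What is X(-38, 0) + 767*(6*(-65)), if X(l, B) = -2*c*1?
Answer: -299130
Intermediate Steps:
X(l, B) = 0 (X(l, B) = -2*0*1 = 0*1 = 0)
X(-38, 0) + 767*(6*(-65)) = 0 + 767*(6*(-65)) = 0 + 767*(-390) = 0 - 299130 = -299130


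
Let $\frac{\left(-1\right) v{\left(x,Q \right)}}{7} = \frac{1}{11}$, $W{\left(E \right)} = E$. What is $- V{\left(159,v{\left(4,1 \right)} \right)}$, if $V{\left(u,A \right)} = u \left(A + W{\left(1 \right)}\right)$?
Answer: $- \frac{636}{11} \approx -57.818$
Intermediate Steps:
$v{\left(x,Q \right)} = - \frac{7}{11}$
$V{\left(u,A \right)} = u \left(1 + A\right)$ ($V{\left(u,A \right)} = u \left(A + 1\right) = u \left(1 + A\right)$)
$- V{\left(159,v{\left(4,1 \right)} \right)} = - 159 \left(1 - \frac{7}{11}\right) = - \frac{159 \cdot 4}{11} = \left(-1\right) \frac{636}{11} = - \frac{636}{11}$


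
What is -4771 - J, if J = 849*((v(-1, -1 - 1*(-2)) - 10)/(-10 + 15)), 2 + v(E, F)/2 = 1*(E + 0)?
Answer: -10271/5 ≈ -2054.2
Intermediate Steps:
v(E, F) = -4 + 2*E (v(E, F) = -4 + 2*(1*(E + 0)) = -4 + 2*(1*E) = -4 + 2*E)
J = -13584/5 (J = 849*(((-4 + 2*(-1)) - 10)/(-10 + 15)) = 849*(((-4 - 2) - 10)/5) = 849*((-6 - 10)*(⅕)) = 849*(-16*⅕) = 849*(-16/5) = -13584/5 ≈ -2716.8)
-4771 - J = -4771 - 1*(-13584/5) = -4771 + 13584/5 = -10271/5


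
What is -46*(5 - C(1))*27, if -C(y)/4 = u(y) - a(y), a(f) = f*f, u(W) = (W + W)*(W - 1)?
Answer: -1242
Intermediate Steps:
u(W) = 2*W*(-1 + W) (u(W) = (2*W)*(-1 + W) = 2*W*(-1 + W))
a(f) = f**2
C(y) = 4*y**2 - 8*y*(-1 + y) (C(y) = -4*(2*y*(-1 + y) - y**2) = -4*(-y**2 + 2*y*(-1 + y)) = 4*y**2 - 8*y*(-1 + y))
-46*(5 - C(1))*27 = -46*(5 - 4*(2 - 1*1))*27 = -46*(5 - 4*(2 - 1))*27 = -46*(5 - 4)*27 = -46*1*27 = -46*27 = -1242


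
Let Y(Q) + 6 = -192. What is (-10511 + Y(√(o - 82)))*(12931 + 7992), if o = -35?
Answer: -224064407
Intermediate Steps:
Y(Q) = -198 (Y(Q) = -6 - 192 = -198)
(-10511 + Y(√(o - 82)))*(12931 + 7992) = (-10511 - 198)*(12931 + 7992) = -10709*20923 = -224064407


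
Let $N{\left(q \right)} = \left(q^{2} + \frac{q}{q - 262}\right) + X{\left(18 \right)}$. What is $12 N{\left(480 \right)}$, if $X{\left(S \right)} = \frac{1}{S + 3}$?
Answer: $\frac{2109562996}{763} \approx 2.7648 \cdot 10^{6}$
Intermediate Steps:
$X{\left(S \right)} = \frac{1}{3 + S}$
$N{\left(q \right)} = \frac{1}{21} + q^{2} + \frac{q}{-262 + q}$ ($N{\left(q \right)} = \left(q^{2} + \frac{q}{q - 262}\right) + \frac{1}{3 + 18} = \left(q^{2} + \frac{q}{-262 + q}\right) + \frac{1}{21} = \frac{1}{21} + q^{2} + \frac{q}{-262 + q}$)
$12 N{\left(480 \right)} = 12 \frac{-262 - 5502 \cdot 480^{2} + 21 \cdot 480^{3} + 22 \cdot 480}{21 \left(-262 + 480\right)} = 12 \frac{-262 - 1267660800 + 21 \cdot 110592000 + 10560}{21 \cdot 218} = 12 \cdot \frac{1}{21} \cdot \frac{1}{218} \left(-262 - 1267660800 + 2322432000 + 10560\right) = 12 \cdot \frac{1}{21} \cdot \frac{1}{218} \cdot 1054781498 = 12 \cdot \frac{527390749}{2289} = \frac{2109562996}{763}$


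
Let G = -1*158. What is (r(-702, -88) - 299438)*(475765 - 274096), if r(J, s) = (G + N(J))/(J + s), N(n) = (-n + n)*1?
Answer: -301936608441/5 ≈ -6.0387e+10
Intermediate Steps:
G = -158
N(n) = 0 (N(n) = 0*1 = 0)
r(J, s) = -158/(J + s) (r(J, s) = (-158 + 0)/(J + s) = -158/(J + s))
(r(-702, -88) - 299438)*(475765 - 274096) = (-158/(-702 - 88) - 299438)*(475765 - 274096) = (-158/(-790) - 299438)*201669 = (-158*(-1/790) - 299438)*201669 = (1/5 - 299438)*201669 = -1497189/5*201669 = -301936608441/5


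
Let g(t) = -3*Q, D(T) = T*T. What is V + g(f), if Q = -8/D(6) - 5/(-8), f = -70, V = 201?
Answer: 4795/24 ≈ 199.79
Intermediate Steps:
D(T) = T²
Q = 29/72 (Q = -8/(6²) - 5/(-8) = -8/36 - 5*(-⅛) = -8*1/36 + 5/8 = -2/9 + 5/8 = 29/72 ≈ 0.40278)
g(t) = -29/24 (g(t) = -3*29/72 = -29/24)
V + g(f) = 201 - 29/24 = 4795/24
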